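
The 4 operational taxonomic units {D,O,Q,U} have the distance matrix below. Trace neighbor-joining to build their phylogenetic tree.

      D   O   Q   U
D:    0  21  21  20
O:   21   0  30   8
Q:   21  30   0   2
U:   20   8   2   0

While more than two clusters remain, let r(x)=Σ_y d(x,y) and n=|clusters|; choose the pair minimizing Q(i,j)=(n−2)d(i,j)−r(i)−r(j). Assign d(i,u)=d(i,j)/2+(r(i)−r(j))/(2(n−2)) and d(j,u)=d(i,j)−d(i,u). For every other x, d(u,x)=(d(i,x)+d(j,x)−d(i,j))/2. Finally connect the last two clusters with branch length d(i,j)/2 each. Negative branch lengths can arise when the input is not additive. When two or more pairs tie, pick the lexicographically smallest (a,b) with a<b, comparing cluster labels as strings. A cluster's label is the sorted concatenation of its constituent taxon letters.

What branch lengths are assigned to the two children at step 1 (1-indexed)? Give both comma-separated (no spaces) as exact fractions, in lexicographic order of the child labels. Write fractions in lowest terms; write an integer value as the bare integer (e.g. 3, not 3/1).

1. join D+O (d=21, Q=-79) ⇒ DO; edges |D|=45/4, |O|=39/4
  updated: d(DO,Q)=15, d(DO,U)=7/2
2. join DO+Q (d=15, Q=-41/2) ⇒ DOQ; edges |DO|=33/4, |Q|=27/4
  updated: d(DOQ,U)=-19/4
3. join DOQ+U (d=-19/4) ⇒ DOQU; edges |DOQ|=-19/8, |U|=-19/8
final tree: (((D:45/4,O:39/4):33/4,Q:27/4):-19/8,U:-19/8)
total length: 125/4

45/4,39/4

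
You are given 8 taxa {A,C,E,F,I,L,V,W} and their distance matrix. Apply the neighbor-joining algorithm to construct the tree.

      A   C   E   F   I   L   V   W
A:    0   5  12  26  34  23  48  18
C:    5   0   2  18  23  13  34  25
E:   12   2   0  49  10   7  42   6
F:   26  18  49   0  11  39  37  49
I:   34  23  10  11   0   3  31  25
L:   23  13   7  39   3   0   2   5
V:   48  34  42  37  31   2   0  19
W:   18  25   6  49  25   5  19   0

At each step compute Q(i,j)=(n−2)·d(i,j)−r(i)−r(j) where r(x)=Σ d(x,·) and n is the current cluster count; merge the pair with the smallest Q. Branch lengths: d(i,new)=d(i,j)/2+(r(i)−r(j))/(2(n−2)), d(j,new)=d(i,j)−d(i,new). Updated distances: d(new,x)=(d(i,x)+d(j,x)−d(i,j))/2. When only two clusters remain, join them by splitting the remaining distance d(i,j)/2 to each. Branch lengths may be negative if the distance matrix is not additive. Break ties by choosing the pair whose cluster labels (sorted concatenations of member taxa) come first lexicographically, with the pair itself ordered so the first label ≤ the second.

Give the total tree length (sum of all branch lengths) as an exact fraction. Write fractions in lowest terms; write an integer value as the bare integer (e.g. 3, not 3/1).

117/2

1. join F+I (d=11, Q=-300) ⇒ FI; edges |F|=79/6, |I|=-13/6
  updated: d(A,FI)=49/2, d(C,FI)=15, d(E,FI)=24, d(FI,L)=31/2, d(FI,V)=57/2, d(FI,W)=63/2
2. join L+V (d=2, Q=-229) ⇒ LV; edges |L|=-49/5, |V|=59/5
  updated: d(A,LV)=69/2, d(C,LV)=45/2, d(E,LV)=47/2, d(FI,LV)=21, d(LV,W)=11
3. join LV+W (d=11, Q=-160) ⇒ LVW; edges |LV|=65/8, |W|=23/8
  updated: d(A,LVW)=83/4, d(C,LVW)=73/4, d(E,LVW)=37/4, d(FI,LVW)=83/4
4. join FI+LVW (d=83/4, Q=-91) ⇒ FILVW; edges |FI|=155/12, |LVW|=47/6
  updated: d(A,FILVW)=49/4, d(C,FILVW)=25/4, d(E,FILVW)=25/4
5. join A+C (d=5, Q=-65/2) ⇒ AC; edges |A|=13/2, |C|=-3/2
  updated: d(AC,E)=9/2, d(AC,FILVW)=27/4
6. join AC+E (d=9/2, Q=-35/2) ⇒ ACE; edges |AC|=5/2, |E|=2
  updated: d(ACE,FILVW)=17/4
7. join ACE+FILVW (d=17/4) ⇒ ACEFILVW; edges |ACE|=17/8, |FILVW|=17/8
final tree: (((A:13/2,C:-3/2):5/2,E:2):17/8,((F:79/6,I:-13/6):155/12,((L:-49/5,V:59/5):65/8,W:23/8):47/6):17/8)
total length: 117/2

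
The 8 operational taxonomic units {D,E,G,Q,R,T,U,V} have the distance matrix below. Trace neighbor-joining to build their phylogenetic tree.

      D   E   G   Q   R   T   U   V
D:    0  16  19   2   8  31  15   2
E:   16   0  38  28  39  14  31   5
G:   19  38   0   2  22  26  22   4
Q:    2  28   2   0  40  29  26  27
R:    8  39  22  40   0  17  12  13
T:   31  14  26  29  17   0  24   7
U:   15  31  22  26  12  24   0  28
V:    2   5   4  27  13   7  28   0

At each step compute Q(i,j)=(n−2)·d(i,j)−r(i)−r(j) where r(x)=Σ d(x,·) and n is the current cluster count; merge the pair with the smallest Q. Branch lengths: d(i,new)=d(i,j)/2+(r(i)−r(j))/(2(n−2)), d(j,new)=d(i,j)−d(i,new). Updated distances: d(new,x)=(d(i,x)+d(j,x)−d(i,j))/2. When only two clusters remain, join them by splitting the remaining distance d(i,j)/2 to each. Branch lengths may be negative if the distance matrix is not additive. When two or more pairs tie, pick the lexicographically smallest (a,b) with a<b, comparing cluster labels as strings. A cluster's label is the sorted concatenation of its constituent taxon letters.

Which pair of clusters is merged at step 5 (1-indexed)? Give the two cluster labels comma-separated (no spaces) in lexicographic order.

D,RU

iteration 1: select G,Q (d=2, Q=-275); attach at lengths (-3/4, 11/4); label the merged cluster GQ
  updated: d(D,GQ)=19/2, d(E,GQ)=32, d(GQ,R)=30, d(GQ,T)=53/2, d(GQ,U)=23, d(GQ,V)=29/2
iteration 2: select R,U (d=12, Q=-192); attach at lengths (23/5, 37/5); label the merged cluster RU
  updated: d(D,RU)=11/2, d(E,RU)=29, d(GQ,RU)=41/2, d(RU,T)=29/2, d(RU,V)=29/2
iteration 3: select E,T (d=14, Q=-133); attach at lengths (59/8, 53/8); label the merged cluster ET
  updated: d(D,ET)=33/2, d(ET,GQ)=89/4, d(ET,RU)=59/4, d(ET,V)=-1
iteration 4: select ET,V (d=-1, Q=-171/2); attach at lengths (13/4, -17/4); label the merged cluster ETV
  updated: d(D,ETV)=39/4, d(ETV,GQ)=151/8, d(ETV,RU)=121/8
iteration 5: select D,RU (d=11/2, Q=-439/8); attach at lengths (-43/32, 219/32); label the merged cluster DRU
  updated: d(DRU,ETV)=155/16, d(DRU,GQ)=49/4
iteration 6: select DRU,ETV (d=155/16, Q=-653/16); attach at lengths (49/32, 261/32); label the merged cluster DERTUV
  updated: d(DERTUV,GQ)=343/32
iteration 7: select DERTUV,GQ (d=343/32); attach at lengths (343/64, 343/64); label the merged cluster DEGQRTUV
final tree: (((D:-43/32,(R:23/5,U:37/5):219/32):49/32,((E:59/8,T:53/8):13/4,V:-17/4):261/32):343/64,(G:-3/4,Q:11/4):343/64)
total length: 1693/32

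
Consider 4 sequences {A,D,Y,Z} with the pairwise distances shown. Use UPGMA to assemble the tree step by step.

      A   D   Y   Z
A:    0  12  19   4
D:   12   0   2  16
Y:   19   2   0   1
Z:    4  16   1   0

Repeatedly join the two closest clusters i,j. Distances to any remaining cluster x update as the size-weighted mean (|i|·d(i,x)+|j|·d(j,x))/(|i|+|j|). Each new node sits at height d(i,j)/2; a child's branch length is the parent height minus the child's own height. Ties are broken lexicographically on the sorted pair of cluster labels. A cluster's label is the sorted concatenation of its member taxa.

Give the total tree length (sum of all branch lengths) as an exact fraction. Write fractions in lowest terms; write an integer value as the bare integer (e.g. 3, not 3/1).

50/3

iteration 1: select Y,Z (d=1); attach at lengths (1/2, 1/2); label the merged cluster YZ
  updated: d(A,YZ)=23/2, d(D,YZ)=9
iteration 2: select D,YZ (d=9); attach at lengths (9/2, 4); label the merged cluster DYZ
  updated: d(A,DYZ)=35/3
iteration 3: select A,DYZ (d=35/3); attach at lengths (35/6, 4/3); label the merged cluster ADYZ
final tree: (A:35/6,(D:9/2,(Y:1/2,Z:1/2):4):4/3)
total length: 50/3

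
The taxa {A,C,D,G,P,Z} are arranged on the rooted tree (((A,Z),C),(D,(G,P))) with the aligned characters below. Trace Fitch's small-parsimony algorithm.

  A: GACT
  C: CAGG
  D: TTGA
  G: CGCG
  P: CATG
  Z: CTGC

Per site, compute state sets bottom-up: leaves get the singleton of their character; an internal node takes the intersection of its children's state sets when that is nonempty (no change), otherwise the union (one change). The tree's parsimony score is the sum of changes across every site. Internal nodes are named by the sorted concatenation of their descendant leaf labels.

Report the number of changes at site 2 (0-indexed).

[col 0] AZ: children A:{G}, Z:{C} ∪→ {C,G}; cost 1
[col 0] ACZ: children AZ:{C,G}, C:{C} ∩→ {C}; cost 0
[col 0] GP: children G:{C}, P:{C} ∩→ {C}; cost 0
[col 0] DGP: children D:{T}, GP:{C} ∪→ {C,T}; cost 1
[col 0] ACDGPZ: children ACZ:{C}, DGP:{C,T} ∩→ {C}; cost 0
[col 1] AZ: children A:{A}, Z:{T} ∪→ {A,T}; cost 1
[col 1] ACZ: children AZ:{A,T}, C:{A} ∩→ {A}; cost 0
[col 1] GP: children G:{G}, P:{A} ∪→ {A,G}; cost 1
[col 1] DGP: children D:{T}, GP:{A,G} ∪→ {A,G,T}; cost 1
[col 1] ACDGPZ: children ACZ:{A}, DGP:{A,G,T} ∩→ {A}; cost 0
[col 2] AZ: children A:{C}, Z:{G} ∪→ {C,G}; cost 1
[col 2] ACZ: children AZ:{C,G}, C:{G} ∩→ {G}; cost 0
[col 2] GP: children G:{C}, P:{T} ∪→ {C,T}; cost 1
[col 2] DGP: children D:{G}, GP:{C,T} ∪→ {C,G,T}; cost 1
[col 2] ACDGPZ: children ACZ:{G}, DGP:{C,G,T} ∩→ {G}; cost 0
[col 3] AZ: children A:{T}, Z:{C} ∪→ {C,T}; cost 1
[col 3] ACZ: children AZ:{C,T}, C:{G} ∪→ {C,G,T}; cost 1
[col 3] GP: children G:{G}, P:{G} ∩→ {G}; cost 0
[col 3] DGP: children D:{A}, GP:{G} ∪→ {A,G}; cost 1
[col 3] ACDGPZ: children ACZ:{C,G,T}, DGP:{A,G} ∩→ {G}; cost 0
per-site changes: [2, 3, 3, 3]; total = 11

3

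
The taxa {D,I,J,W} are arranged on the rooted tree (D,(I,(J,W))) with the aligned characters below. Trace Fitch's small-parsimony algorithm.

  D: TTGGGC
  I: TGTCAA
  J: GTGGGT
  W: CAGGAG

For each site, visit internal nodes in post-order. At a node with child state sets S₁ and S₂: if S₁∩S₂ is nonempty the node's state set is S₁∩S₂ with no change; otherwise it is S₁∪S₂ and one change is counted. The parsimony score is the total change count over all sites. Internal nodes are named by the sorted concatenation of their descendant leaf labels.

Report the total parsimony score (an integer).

JW@0: {G} ∪ {C} = {C,G} (union, +1)
IJW@0: {T} ∪ {C,G} = {C,G,T} (union, +1)
DIJW@0: {T} ∩ {C,G,T} = {T} (intersection, +0)
JW@1: {T} ∪ {A} = {A,T} (union, +1)
IJW@1: {G} ∪ {A,T} = {A,G,T} (union, +1)
DIJW@1: {T} ∩ {A,G,T} = {T} (intersection, +0)
JW@2: {G} ∩ {G} = {G} (intersection, +0)
IJW@2: {T} ∪ {G} = {G,T} (union, +1)
DIJW@2: {G} ∩ {G,T} = {G} (intersection, +0)
JW@3: {G} ∩ {G} = {G} (intersection, +0)
IJW@3: {C} ∪ {G} = {C,G} (union, +1)
DIJW@3: {G} ∩ {C,G} = {G} (intersection, +0)
JW@4: {G} ∪ {A} = {A,G} (union, +1)
IJW@4: {A} ∩ {A,G} = {A} (intersection, +0)
DIJW@4: {G} ∪ {A} = {A,G} (union, +1)
JW@5: {T} ∪ {G} = {G,T} (union, +1)
IJW@5: {A} ∪ {G,T} = {A,G,T} (union, +1)
DIJW@5: {C} ∪ {A,G,T} = {A,C,G,T} (union, +1)
per-site changes: [2, 2, 1, 1, 2, 3]; total = 11

11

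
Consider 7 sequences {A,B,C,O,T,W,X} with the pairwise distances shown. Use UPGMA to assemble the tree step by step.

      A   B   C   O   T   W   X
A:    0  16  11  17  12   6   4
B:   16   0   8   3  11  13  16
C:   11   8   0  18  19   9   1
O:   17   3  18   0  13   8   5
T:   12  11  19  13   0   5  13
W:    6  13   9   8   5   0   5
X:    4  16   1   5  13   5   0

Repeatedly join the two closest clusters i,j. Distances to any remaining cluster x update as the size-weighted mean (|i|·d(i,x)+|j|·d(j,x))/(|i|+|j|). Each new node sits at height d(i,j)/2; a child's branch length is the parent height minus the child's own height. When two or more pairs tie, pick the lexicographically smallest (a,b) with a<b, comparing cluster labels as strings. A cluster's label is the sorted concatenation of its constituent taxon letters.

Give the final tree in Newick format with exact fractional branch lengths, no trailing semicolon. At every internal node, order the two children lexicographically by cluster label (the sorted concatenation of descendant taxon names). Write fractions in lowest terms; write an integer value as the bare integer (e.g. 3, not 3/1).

(((A:15/4,(C:1/2,X:1/2):13/4):19/12,(T:5/2,W:5/2):17/6):11/12,(B:3/2,O:3/2):19/4)

1. join C+X (d=1) ⇒ CX; edges |C|=1/2, |X|=1/2
  updated: d(A,CX)=15/2, d(B,CX)=12, d(CX,O)=23/2, d(CX,T)=16, d(CX,W)=7
2. join B+O (d=3) ⇒ BO; edges |B|=3/2, |O|=3/2
  updated: d(A,BO)=33/2, d(BO,CX)=47/4, d(BO,T)=12, d(BO,W)=21/2
3. join T+W (d=5) ⇒ TW; edges |T|=5/2, |W|=5/2
  updated: d(A,TW)=9, d(BO,TW)=45/4, d(CX,TW)=23/2
4. join A+CX (d=15/2) ⇒ ACX; edges |A|=15/4, |CX|=13/4
  updated: d(ACX,BO)=40/3, d(ACX,TW)=32/3
5. join ACX+TW (d=32/3) ⇒ ACTWX; edges |ACX|=19/12, |TW|=17/6
  updated: d(ACTWX,BO)=25/2
6. join ACTWX+BO (d=25/2) ⇒ ABCOTWX; edges |ACTWX|=11/12, |BO|=19/4
final tree: (((A:15/4,(C:1/2,X:1/2):13/4):19/12,(T:5/2,W:5/2):17/6):11/12,(B:3/2,O:3/2):19/4)
total length: 313/12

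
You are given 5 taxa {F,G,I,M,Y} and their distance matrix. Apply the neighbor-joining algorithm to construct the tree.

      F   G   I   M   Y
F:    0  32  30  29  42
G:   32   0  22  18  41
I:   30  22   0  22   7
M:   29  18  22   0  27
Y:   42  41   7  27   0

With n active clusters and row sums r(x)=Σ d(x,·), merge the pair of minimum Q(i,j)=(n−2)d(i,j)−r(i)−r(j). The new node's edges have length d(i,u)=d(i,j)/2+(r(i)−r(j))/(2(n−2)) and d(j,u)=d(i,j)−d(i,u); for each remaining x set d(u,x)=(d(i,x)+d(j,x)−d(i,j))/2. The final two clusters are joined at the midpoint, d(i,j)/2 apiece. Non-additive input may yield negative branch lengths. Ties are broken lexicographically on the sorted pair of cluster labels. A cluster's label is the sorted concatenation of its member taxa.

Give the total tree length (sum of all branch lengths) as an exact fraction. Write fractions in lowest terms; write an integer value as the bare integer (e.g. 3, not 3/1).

1. join I+Y (d=7, Q=-177) ⇒ IY; edges |I|=-5/2, |Y|=19/2
  updated: d(F,IY)=65/2, d(G,IY)=28, d(IY,M)=21
2. join F+IY (d=65/2, Q=-110) ⇒ FIY; edges |F|=77/4, |IY|=53/4
  updated: d(FIY,G)=55/4, d(FIY,M)=35/4
3. join FIY+G (d=55/4, Q=-81/2) ⇒ FGIY; edges |FIY|=9/4, |G|=23/2
  updated: d(FGIY,M)=13/2
4. join FGIY+M (d=13/2) ⇒ FGIMY; edges |FGIY|=13/4, |M|=13/4
final tree: (((F:77/4,(I:-5/2,Y:19/2):53/4):9/4,G:23/2):13/4,M:13/4)
total length: 239/4

239/4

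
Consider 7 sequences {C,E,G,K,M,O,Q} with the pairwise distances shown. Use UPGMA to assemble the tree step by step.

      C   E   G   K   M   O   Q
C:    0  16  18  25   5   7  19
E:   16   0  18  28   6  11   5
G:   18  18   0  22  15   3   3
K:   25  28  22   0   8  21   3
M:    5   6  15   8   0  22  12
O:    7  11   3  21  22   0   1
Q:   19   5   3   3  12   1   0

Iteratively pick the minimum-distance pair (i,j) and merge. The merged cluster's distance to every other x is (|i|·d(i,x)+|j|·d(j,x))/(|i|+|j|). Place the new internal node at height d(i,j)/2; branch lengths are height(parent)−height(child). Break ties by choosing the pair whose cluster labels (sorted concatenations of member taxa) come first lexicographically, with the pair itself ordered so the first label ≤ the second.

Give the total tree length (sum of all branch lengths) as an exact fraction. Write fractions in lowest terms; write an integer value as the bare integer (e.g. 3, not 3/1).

314/9

1. join O+Q (d=1) ⇒ OQ; edges |O|=1/2, |Q|=1/2
  updated: d(C,OQ)=13, d(E,OQ)=8, d(G,OQ)=3, d(K,OQ)=12, d(M,OQ)=17
2. join G+OQ (d=3) ⇒ GOQ; edges |G|=3/2, |OQ|=1
  updated: d(C,GOQ)=44/3, d(E,GOQ)=34/3, d(GOQ,K)=46/3, d(GOQ,M)=49/3
3. join C+M (d=5) ⇒ CM; edges |C|=5/2, |M|=5/2
  updated: d(CM,E)=11, d(CM,GOQ)=31/2, d(CM,K)=33/2
4. join CM+E (d=11) ⇒ CEM; edges |CM|=3, |E|=11/2
  updated: d(CEM,GOQ)=127/9, d(CEM,K)=61/3
5. join CEM+GOQ (d=127/9) ⇒ CEGMOQ; edges |CEM|=14/9, |GOQ|=50/9
  updated: d(CEGMOQ,K)=107/6
6. join CEGMOQ+K (d=107/6) ⇒ CEGKMOQ; edges |CEGMOQ|=67/36, |K|=107/12
final tree: ((((C:5/2,M:5/2):3,E:11/2):14/9,(G:3/2,(O:1/2,Q:1/2):1):50/9):67/36,K:107/12)
total length: 314/9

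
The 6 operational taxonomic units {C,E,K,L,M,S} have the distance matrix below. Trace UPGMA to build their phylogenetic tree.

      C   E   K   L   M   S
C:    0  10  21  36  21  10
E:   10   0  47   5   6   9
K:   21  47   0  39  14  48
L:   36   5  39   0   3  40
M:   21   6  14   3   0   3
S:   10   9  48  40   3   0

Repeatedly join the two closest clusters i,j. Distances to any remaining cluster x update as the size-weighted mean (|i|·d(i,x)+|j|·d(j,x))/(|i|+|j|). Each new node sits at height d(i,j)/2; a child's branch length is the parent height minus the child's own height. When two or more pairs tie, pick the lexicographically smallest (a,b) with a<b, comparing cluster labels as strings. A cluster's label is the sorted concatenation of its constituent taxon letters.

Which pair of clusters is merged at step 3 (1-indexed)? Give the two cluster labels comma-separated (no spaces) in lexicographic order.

1. join L+M (d=3) ⇒ LM; edges |L|=3/2, |M|=3/2
  updated: d(C,LM)=57/2, d(E,LM)=11/2, d(K,LM)=53/2, d(LM,S)=43/2
2. join E+LM (d=11/2) ⇒ ELM; edges |E|=11/4, |LM|=5/4
  updated: d(C,ELM)=67/3, d(ELM,K)=100/3, d(ELM,S)=52/3
3. join C+S (d=10) ⇒ CS; edges |C|=5, |S|=5
  updated: d(CS,ELM)=119/6, d(CS,K)=69/2
4. join CS+ELM (d=119/6) ⇒ CELMS; edges |CS|=59/12, |ELM|=43/6
  updated: d(CELMS,K)=169/5
5. join CELMS+K (d=169/5) ⇒ CEKLMS; edges |CELMS|=419/60, |K|=169/10
final tree: (((C:5,S:5):59/12,(E:11/4,(L:3/2,M:3/2):5/4):43/6):419/60,K:169/10)
total length: 1589/30

C,S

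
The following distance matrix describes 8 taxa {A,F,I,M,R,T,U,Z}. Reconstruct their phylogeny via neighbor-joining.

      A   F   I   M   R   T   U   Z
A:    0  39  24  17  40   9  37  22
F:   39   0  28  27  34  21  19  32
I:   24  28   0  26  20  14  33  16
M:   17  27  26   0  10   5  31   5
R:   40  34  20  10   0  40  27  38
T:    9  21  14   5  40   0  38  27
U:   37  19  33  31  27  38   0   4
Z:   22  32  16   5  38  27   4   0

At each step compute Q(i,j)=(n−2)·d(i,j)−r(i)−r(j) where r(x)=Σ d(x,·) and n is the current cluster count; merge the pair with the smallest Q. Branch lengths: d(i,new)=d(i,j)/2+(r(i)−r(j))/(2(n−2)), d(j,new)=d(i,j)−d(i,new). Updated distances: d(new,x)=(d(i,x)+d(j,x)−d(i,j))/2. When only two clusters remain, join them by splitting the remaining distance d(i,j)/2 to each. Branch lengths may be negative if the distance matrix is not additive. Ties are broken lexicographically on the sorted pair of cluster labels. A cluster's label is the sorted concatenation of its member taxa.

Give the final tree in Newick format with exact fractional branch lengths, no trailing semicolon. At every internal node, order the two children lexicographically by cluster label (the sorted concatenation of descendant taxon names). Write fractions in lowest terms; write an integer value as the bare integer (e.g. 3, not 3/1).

1. join U+Z (d=4, Q=-309) ⇒ UZ; edges |U|=23/4, |Z|=-7/4
  updated: d(A,UZ)=55/2, d(F,UZ)=47/2, d(I,UZ)=45/2, d(M,UZ)=16, d(R,UZ)=61/2, d(T,UZ)=61/2
2. join A+T (d=9, Q=-231) ⇒ AT; edges |A|=41/5, |T|=4/5
  updated: d(AT,F)=51/2, d(AT,I)=29/2, d(AT,M)=13/2, d(AT,R)=71/2, d(AT,UZ)=49/2
3. join M+R (d=10, Q=-351/2) ⇒ MR; edges |M|=-9/16, |R|=169/16
  updated: d(AT,MR)=16, d(F,MR)=51/2, d(I,MR)=18, d(MR,UZ)=73/4
4. join F+UZ (d=47/2, Q=-483/4) ⇒ FUZ; edges |F|=337/24, |UZ|=227/24
  updated: d(AT,FUZ)=53/4, d(FUZ,I)=27/2, d(FUZ,MR)=81/8
5. join AT+I (d=29/2, Q=-243/4) ⇒ AIT; edges |AT|=107/16, |I|=125/16
  updated: d(AIT,FUZ)=49/8, d(AIT,MR)=39/4
6. join AIT+FUZ (d=49/8, Q=-26) ⇒ AFITUZ; edges |AIT|=23/8, |FUZ|=13/4
  updated: d(AFITUZ,MR)=55/8
7. join AFITUZ+MR (d=55/8) ⇒ AFIMRTUZ; edges |AFITUZ|=55/16, |MR|=55/16
final tree: ((((A:41/5,T:4/5):107/16,I:125/16):23/8,(F:337/24,(U:23/4,Z:-7/4):227/24):13/4):55/16,(M:-9/16,R:169/16):55/16)
total length: 74

((((A:41/5,T:4/5):107/16,I:125/16):23/8,(F:337/24,(U:23/4,Z:-7/4):227/24):13/4):55/16,(M:-9/16,R:169/16):55/16)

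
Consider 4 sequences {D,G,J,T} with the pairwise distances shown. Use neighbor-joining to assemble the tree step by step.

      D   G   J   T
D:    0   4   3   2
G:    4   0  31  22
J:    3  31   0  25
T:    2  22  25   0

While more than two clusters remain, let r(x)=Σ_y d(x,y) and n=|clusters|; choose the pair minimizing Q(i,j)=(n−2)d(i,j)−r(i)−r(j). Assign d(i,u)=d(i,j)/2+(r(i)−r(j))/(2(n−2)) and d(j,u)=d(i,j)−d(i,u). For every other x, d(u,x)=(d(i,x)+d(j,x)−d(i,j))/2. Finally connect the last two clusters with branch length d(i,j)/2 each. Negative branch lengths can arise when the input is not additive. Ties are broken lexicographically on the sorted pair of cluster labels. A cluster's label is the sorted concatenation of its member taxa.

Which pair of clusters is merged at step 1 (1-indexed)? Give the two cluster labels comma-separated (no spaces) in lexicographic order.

D,J

1. join D+J (d=3, Q=-62) ⇒ DJ; edges |D|=-11, |J|=14
  updated: d(DJ,G)=16, d(DJ,T)=12
2. join DJ+G (d=16, Q=-50) ⇒ DGJ; edges |DJ|=3, |G|=13
  updated: d(DGJ,T)=9
3. join DGJ+T (d=9) ⇒ DGJT; edges |DGJ|=9/2, |T|=9/2
final tree: (((D:-11,J:14):3,G:13):9/2,T:9/2)
total length: 28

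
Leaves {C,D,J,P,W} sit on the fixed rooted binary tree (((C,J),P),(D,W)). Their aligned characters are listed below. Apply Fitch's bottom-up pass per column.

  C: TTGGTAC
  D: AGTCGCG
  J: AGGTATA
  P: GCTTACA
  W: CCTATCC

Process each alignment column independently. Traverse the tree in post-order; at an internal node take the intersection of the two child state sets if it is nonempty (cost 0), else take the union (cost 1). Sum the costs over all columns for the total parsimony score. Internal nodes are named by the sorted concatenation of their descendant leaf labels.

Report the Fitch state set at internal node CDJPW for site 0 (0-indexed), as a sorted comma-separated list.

A

site 0, node CJ: C={T} ∪ J={A} → {A,T} (+1)
site 0, node CJP: CJ={A,T} ∪ P={G} → {A,G,T} (+1)
site 0, node DW: D={A} ∪ W={C} → {A,C} (+1)
site 0, node CDJPW: CJP={A,G,T} ∩ DW={A,C} → {A} (+0)
site 1, node CJ: C={T} ∪ J={G} → {G,T} (+1)
site 1, node CJP: CJ={G,T} ∪ P={C} → {C,G,T} (+1)
site 1, node DW: D={G} ∪ W={C} → {C,G} (+1)
site 1, node CDJPW: CJP={C,G,T} ∩ DW={C,G} → {C,G} (+0)
site 2, node CJ: C={G} ∩ J={G} → {G} (+0)
site 2, node CJP: CJ={G} ∪ P={T} → {G,T} (+1)
site 2, node DW: D={T} ∩ W={T} → {T} (+0)
site 2, node CDJPW: CJP={G,T} ∩ DW={T} → {T} (+0)
site 3, node CJ: C={G} ∪ J={T} → {G,T} (+1)
site 3, node CJP: CJ={G,T} ∩ P={T} → {T} (+0)
site 3, node DW: D={C} ∪ W={A} → {A,C} (+1)
site 3, node CDJPW: CJP={T} ∪ DW={A,C} → {A,C,T} (+1)
site 4, node CJ: C={T} ∪ J={A} → {A,T} (+1)
site 4, node CJP: CJ={A,T} ∩ P={A} → {A} (+0)
site 4, node DW: D={G} ∪ W={T} → {G,T} (+1)
site 4, node CDJPW: CJP={A} ∪ DW={G,T} → {A,G,T} (+1)
site 5, node CJ: C={A} ∪ J={T} → {A,T} (+1)
site 5, node CJP: CJ={A,T} ∪ P={C} → {A,C,T} (+1)
site 5, node DW: D={C} ∩ W={C} → {C} (+0)
site 5, node CDJPW: CJP={A,C,T} ∩ DW={C} → {C} (+0)
site 6, node CJ: C={C} ∪ J={A} → {A,C} (+1)
site 6, node CJP: CJ={A,C} ∩ P={A} → {A} (+0)
site 6, node DW: D={G} ∪ W={C} → {C,G} (+1)
site 6, node CDJPW: CJP={A} ∪ DW={C,G} → {A,C,G} (+1)
per-site changes: [3, 3, 1, 3, 3, 2, 3]; total = 18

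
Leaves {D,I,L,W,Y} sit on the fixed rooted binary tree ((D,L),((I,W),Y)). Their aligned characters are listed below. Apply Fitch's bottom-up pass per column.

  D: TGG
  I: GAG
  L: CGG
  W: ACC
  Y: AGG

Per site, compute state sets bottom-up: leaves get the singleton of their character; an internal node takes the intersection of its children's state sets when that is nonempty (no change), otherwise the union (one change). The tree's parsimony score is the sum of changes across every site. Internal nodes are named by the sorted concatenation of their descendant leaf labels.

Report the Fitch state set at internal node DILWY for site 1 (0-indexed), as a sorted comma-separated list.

G

DL@0: {T} ∪ {C} = {C,T} (union, +1)
IW@0: {G} ∪ {A} = {A,G} (union, +1)
IWY@0: {A,G} ∩ {A} = {A} (intersection, +0)
DILWY@0: {C,T} ∪ {A} = {A,C,T} (union, +1)
DL@1: {G} ∩ {G} = {G} (intersection, +0)
IW@1: {A} ∪ {C} = {A,C} (union, +1)
IWY@1: {A,C} ∪ {G} = {A,C,G} (union, +1)
DILWY@1: {G} ∩ {A,C,G} = {G} (intersection, +0)
DL@2: {G} ∩ {G} = {G} (intersection, +0)
IW@2: {G} ∪ {C} = {C,G} (union, +1)
IWY@2: {C,G} ∩ {G} = {G} (intersection, +0)
DILWY@2: {G} ∩ {G} = {G} (intersection, +0)
per-site changes: [3, 2, 1]; total = 6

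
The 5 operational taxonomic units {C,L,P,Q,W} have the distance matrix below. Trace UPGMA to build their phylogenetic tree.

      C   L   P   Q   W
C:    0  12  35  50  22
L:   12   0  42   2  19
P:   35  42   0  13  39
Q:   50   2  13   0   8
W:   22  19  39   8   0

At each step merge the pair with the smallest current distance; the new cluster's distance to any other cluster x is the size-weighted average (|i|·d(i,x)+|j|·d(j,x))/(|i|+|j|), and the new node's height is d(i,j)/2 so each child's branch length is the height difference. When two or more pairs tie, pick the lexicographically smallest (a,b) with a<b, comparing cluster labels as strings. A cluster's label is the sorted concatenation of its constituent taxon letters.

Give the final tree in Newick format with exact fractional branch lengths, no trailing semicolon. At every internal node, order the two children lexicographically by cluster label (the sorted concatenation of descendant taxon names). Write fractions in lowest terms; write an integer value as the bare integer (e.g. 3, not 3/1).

((C:14,((L:1,Q:1):23/4,W:27/4):29/4):17/8,P:129/8)

1. join L+Q (d=2) ⇒ LQ; edges |L|=1, |Q|=1
  updated: d(C,LQ)=31, d(LQ,P)=55/2, d(LQ,W)=27/2
2. join LQ+W (d=27/2) ⇒ LQW; edges |LQ|=23/4, |W|=27/4
  updated: d(C,LQW)=28, d(LQW,P)=94/3
3. join C+LQW (d=28) ⇒ CLQW; edges |C|=14, |LQW|=29/4
  updated: d(CLQW,P)=129/4
4. join CLQW+P (d=129/4) ⇒ CLPQW; edges |CLQW|=17/8, |P|=129/8
final tree: ((C:14,((L:1,Q:1):23/4,W:27/4):29/4):17/8,P:129/8)
total length: 54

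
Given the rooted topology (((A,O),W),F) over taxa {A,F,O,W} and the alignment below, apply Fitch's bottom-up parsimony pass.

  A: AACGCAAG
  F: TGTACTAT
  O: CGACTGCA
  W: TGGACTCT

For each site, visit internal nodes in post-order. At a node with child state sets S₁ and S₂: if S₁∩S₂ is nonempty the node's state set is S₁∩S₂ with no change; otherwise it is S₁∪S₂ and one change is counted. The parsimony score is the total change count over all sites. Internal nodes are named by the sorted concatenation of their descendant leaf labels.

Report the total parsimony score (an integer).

site 0, node AO: A={A} ∪ O={C} → {A,C} (+1)
site 0, node AOW: AO={A,C} ∪ W={T} → {A,C,T} (+1)
site 0, node AFOW: AOW={A,C,T} ∩ F={T} → {T} (+0)
site 1, node AO: A={A} ∪ O={G} → {A,G} (+1)
site 1, node AOW: AO={A,G} ∩ W={G} → {G} (+0)
site 1, node AFOW: AOW={G} ∩ F={G} → {G} (+0)
site 2, node AO: A={C} ∪ O={A} → {A,C} (+1)
site 2, node AOW: AO={A,C} ∪ W={G} → {A,C,G} (+1)
site 2, node AFOW: AOW={A,C,G} ∪ F={T} → {A,C,G,T} (+1)
site 3, node AO: A={G} ∪ O={C} → {C,G} (+1)
site 3, node AOW: AO={C,G} ∪ W={A} → {A,C,G} (+1)
site 3, node AFOW: AOW={A,C,G} ∩ F={A} → {A} (+0)
site 4, node AO: A={C} ∪ O={T} → {C,T} (+1)
site 4, node AOW: AO={C,T} ∩ W={C} → {C} (+0)
site 4, node AFOW: AOW={C} ∩ F={C} → {C} (+0)
site 5, node AO: A={A} ∪ O={G} → {A,G} (+1)
site 5, node AOW: AO={A,G} ∪ W={T} → {A,G,T} (+1)
site 5, node AFOW: AOW={A,G,T} ∩ F={T} → {T} (+0)
site 6, node AO: A={A} ∪ O={C} → {A,C} (+1)
site 6, node AOW: AO={A,C} ∩ W={C} → {C} (+0)
site 6, node AFOW: AOW={C} ∪ F={A} → {A,C} (+1)
site 7, node AO: A={G} ∪ O={A} → {A,G} (+1)
site 7, node AOW: AO={A,G} ∪ W={T} → {A,G,T} (+1)
site 7, node AFOW: AOW={A,G,T} ∩ F={T} → {T} (+0)
per-site changes: [2, 1, 3, 2, 1, 2, 2, 2]; total = 15

15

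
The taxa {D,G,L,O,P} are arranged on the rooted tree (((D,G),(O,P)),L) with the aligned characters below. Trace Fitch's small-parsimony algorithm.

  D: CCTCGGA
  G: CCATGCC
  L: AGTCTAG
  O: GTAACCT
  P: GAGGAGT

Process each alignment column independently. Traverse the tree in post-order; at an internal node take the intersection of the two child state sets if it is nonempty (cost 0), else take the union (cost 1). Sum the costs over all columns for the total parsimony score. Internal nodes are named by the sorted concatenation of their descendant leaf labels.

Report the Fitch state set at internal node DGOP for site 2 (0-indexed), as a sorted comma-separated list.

site 0, node DG: D={C} ∩ G={C} → {C} (+0)
site 0, node OP: O={G} ∩ P={G} → {G} (+0)
site 0, node DGOP: DG={C} ∪ OP={G} → {C,G} (+1)
site 0, node DGLOP: DGOP={C,G} ∪ L={A} → {A,C,G} (+1)
site 1, node DG: D={C} ∩ G={C} → {C} (+0)
site 1, node OP: O={T} ∪ P={A} → {A,T} (+1)
site 1, node DGOP: DG={C} ∪ OP={A,T} → {A,C,T} (+1)
site 1, node DGLOP: DGOP={A,C,T} ∪ L={G} → {A,C,G,T} (+1)
site 2, node DG: D={T} ∪ G={A} → {A,T} (+1)
site 2, node OP: O={A} ∪ P={G} → {A,G} (+1)
site 2, node DGOP: DG={A,T} ∩ OP={A,G} → {A} (+0)
site 2, node DGLOP: DGOP={A} ∪ L={T} → {A,T} (+1)
site 3, node DG: D={C} ∪ G={T} → {C,T} (+1)
site 3, node OP: O={A} ∪ P={G} → {A,G} (+1)
site 3, node DGOP: DG={C,T} ∪ OP={A,G} → {A,C,G,T} (+1)
site 3, node DGLOP: DGOP={A,C,G,T} ∩ L={C} → {C} (+0)
site 4, node DG: D={G} ∩ G={G} → {G} (+0)
site 4, node OP: O={C} ∪ P={A} → {A,C} (+1)
site 4, node DGOP: DG={G} ∪ OP={A,C} → {A,C,G} (+1)
site 4, node DGLOP: DGOP={A,C,G} ∪ L={T} → {A,C,G,T} (+1)
site 5, node DG: D={G} ∪ G={C} → {C,G} (+1)
site 5, node OP: O={C} ∪ P={G} → {C,G} (+1)
site 5, node DGOP: DG={C,G} ∩ OP={C,G} → {C,G} (+0)
site 5, node DGLOP: DGOP={C,G} ∪ L={A} → {A,C,G} (+1)
site 6, node DG: D={A} ∪ G={C} → {A,C} (+1)
site 6, node OP: O={T} ∩ P={T} → {T} (+0)
site 6, node DGOP: DG={A,C} ∪ OP={T} → {A,C,T} (+1)
site 6, node DGLOP: DGOP={A,C,T} ∪ L={G} → {A,C,G,T} (+1)
per-site changes: [2, 3, 3, 3, 3, 3, 3]; total = 20

A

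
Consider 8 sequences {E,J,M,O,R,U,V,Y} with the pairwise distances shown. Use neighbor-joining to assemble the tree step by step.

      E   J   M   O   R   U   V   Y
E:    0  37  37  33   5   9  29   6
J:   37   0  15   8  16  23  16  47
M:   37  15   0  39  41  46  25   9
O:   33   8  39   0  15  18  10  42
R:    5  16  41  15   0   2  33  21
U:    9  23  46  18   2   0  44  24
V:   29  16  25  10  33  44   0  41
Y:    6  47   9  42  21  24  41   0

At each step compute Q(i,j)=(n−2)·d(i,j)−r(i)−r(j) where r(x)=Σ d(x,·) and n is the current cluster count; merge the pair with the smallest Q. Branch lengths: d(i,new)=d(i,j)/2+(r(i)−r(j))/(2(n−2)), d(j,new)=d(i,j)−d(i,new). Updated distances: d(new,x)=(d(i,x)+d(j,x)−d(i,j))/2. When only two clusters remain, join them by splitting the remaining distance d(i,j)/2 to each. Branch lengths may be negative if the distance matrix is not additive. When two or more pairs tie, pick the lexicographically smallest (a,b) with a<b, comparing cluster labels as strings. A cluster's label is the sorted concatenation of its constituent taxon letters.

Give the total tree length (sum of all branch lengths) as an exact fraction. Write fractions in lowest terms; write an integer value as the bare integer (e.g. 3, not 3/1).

step 1: merge (M,Y) at d=9, Q=-348; branch lengths M→19/3, Y→8/3; new cluster MY
  updated: d(E,MY)=17, d(J,MY)=53/2, d(MY,O)=36, d(MY,R)=53/2, d(MY,U)=61/2, d(MY,V)=57/2
step 2: merge (O,V) at d=10, Q=-461/2; branch lengths O→19/20, V→181/20; new cluster OV
  updated: d(E,OV)=26, d(J,OV)=7, d(MY,OV)=109/4, d(OV,R)=19, d(OV,U)=26
step 3: merge (J,OV) at d=7, Q=-747/4; branch lengths J→129/32, OV→95/32; new cluster JOV
  updated: d(E,JOV)=28, d(JOV,MY)=187/8, d(JOV,R)=14, d(JOV,U)=21
step 4: merge (JOV,MY) at d=187/8, Q=-909/8; branch lengths JOV→473/48, MY→649/48; new cluster JMOVY
  updated: d(E,JMOVY)=173/16, d(JMOVY,R)=137/16, d(JMOVY,U)=225/16
step 5: merge (E,JMOVY) at d=173/16, Q=-293/8; branch lengths E→13/4, JMOVY→121/16; new cluster EJMOVY
  updated: d(EJMOVY,R)=11/8, d(EJMOVY,U)=49/8
step 6: merge (EJMOVY,R) at d=11/8, Q=-19/2; branch lengths EJMOVY→11/4, R→-11/8; new cluster EJMORVY
  updated: d(EJMORVY,U)=27/8
step 7: merge (EJMORVY,U) at d=27/8; branch lengths EJMORVY→27/16, U→27/16; new cluster EJMORUVY
final tree: (((E:13/4,((J:129/32,(O:19/20,V:181/20):95/32):473/48,(M:19/3,Y:8/3):649/48):121/16):11/4,R:-11/8):27/16,U:27/16)
total length: 1039/16

1039/16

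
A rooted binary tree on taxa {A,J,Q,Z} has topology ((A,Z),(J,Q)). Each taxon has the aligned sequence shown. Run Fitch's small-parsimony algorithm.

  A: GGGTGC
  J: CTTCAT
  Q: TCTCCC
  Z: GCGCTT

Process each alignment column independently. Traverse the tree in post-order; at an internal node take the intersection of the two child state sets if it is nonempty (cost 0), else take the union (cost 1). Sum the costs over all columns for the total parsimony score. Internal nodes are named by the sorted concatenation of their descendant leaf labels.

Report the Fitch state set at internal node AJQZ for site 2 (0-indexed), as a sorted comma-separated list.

[col 0] AZ: children A:{G}, Z:{G} ∩→ {G}; cost 0
[col 0] JQ: children J:{C}, Q:{T} ∪→ {C,T}; cost 1
[col 0] AJQZ: children AZ:{G}, JQ:{C,T} ∪→ {C,G,T}; cost 1
[col 1] AZ: children A:{G}, Z:{C} ∪→ {C,G}; cost 1
[col 1] JQ: children J:{T}, Q:{C} ∪→ {C,T}; cost 1
[col 1] AJQZ: children AZ:{C,G}, JQ:{C,T} ∩→ {C}; cost 0
[col 2] AZ: children A:{G}, Z:{G} ∩→ {G}; cost 0
[col 2] JQ: children J:{T}, Q:{T} ∩→ {T}; cost 0
[col 2] AJQZ: children AZ:{G}, JQ:{T} ∪→ {G,T}; cost 1
[col 3] AZ: children A:{T}, Z:{C} ∪→ {C,T}; cost 1
[col 3] JQ: children J:{C}, Q:{C} ∩→ {C}; cost 0
[col 3] AJQZ: children AZ:{C,T}, JQ:{C} ∩→ {C}; cost 0
[col 4] AZ: children A:{G}, Z:{T} ∪→ {G,T}; cost 1
[col 4] JQ: children J:{A}, Q:{C} ∪→ {A,C}; cost 1
[col 4] AJQZ: children AZ:{G,T}, JQ:{A,C} ∪→ {A,C,G,T}; cost 1
[col 5] AZ: children A:{C}, Z:{T} ∪→ {C,T}; cost 1
[col 5] JQ: children J:{T}, Q:{C} ∪→ {C,T}; cost 1
[col 5] AJQZ: children AZ:{C,T}, JQ:{C,T} ∩→ {C,T}; cost 0
per-site changes: [2, 2, 1, 1, 3, 2]; total = 11

G,T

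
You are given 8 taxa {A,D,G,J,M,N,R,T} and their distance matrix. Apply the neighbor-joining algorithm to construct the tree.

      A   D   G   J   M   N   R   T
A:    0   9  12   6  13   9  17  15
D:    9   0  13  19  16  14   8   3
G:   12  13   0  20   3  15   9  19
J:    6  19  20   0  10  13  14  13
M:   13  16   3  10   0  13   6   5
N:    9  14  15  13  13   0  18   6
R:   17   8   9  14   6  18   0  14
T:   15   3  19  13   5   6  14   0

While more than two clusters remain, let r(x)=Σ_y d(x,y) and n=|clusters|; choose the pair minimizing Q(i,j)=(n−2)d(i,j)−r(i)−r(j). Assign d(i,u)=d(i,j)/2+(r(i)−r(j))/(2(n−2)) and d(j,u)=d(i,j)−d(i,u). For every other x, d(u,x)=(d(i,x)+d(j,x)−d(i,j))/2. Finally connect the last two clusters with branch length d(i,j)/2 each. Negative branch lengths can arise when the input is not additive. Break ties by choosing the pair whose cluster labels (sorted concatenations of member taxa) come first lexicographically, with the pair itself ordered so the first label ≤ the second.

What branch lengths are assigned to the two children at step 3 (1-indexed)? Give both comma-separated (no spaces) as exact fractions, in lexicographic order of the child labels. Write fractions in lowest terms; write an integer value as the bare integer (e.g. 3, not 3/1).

67/32,125/32

1. join A+J (d=6, Q=-140) ⇒ AJ; edges |A|=11/6, |J|=25/6
  updated: d(AJ,D)=11, d(AJ,G)=13, d(AJ,M)=17/2, d(AJ,N)=8, d(AJ,R)=25/2, d(AJ,T)=11
2. join G+M (d=3, Q=-217/2) ⇒ GM; edges |G|=71/20, |M|=-11/20
  updated: d(AJ,GM)=37/4, d(D,GM)=13, d(GM,N)=25/2, d(GM,R)=6, d(GM,T)=21/2
3. join GM+R (d=6, Q=-343/4) ⇒ GMR; edges |GM|=67/32, |R|=125/32
  updated: d(AJ,GMR)=63/8, d(D,GMR)=15/2, d(GMR,N)=49/4, d(GMR,T)=37/4
4. join D+T (d=3, Q=-223/4) ⇒ DT; edges |D|=61/24, |T|=11/24
  updated: d(AJ,DT)=19/2, d(DT,GMR)=55/8, d(DT,N)=17/2
5. join AJ+N (d=8, Q=-305/8) ⇒ AJN; edges |AJ|=101/32, |N|=155/32
  updated: d(AJN,DT)=5, d(AJN,GMR)=97/16
6. join AJN+DT (d=5, Q=-287/16) ⇒ ADJNT; edges |AJN|=67/32, |DT|=93/32
  updated: d(ADJNT,GMR)=127/32
7. join ADJNT+GMR (d=127/32) ⇒ ADGJMNRT; edges |ADJNT|=127/64, |GMR|=127/64
final tree: ((((A:11/6,J:25/6):101/32,N:155/32):67/32,(D:61/24,T:11/24):93/32):127/64,((G:71/20,M:-11/20):67/32,R:125/32):127/64)
total length: 1119/32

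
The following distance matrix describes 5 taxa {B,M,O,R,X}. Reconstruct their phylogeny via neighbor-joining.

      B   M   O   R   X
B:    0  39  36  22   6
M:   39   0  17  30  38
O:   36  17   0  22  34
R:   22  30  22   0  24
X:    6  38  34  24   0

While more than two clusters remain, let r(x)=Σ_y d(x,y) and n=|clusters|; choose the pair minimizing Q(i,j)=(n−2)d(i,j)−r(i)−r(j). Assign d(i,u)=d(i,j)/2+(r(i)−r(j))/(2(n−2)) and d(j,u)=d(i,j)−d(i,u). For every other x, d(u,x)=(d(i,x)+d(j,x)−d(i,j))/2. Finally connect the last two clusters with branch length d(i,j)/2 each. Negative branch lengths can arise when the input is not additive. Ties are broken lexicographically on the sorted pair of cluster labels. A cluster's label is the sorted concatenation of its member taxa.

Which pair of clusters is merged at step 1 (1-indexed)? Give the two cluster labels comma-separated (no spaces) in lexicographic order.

step 1: merge (B,X) at d=6, Q=-187; branch lengths B→19/6, X→17/6; new cluster BX
  updated: d(BX,M)=71/2, d(BX,O)=32, d(BX,R)=20
step 2: merge (BX,R) at d=20, Q=-239/2; branch lengths BX→111/8, R→49/8; new cluster BRX
  updated: d(BRX,M)=91/4, d(BRX,O)=17
step 3: merge (BRX,M) at d=91/4, Q=-227/4; branch lengths BRX→91/8, M→91/8; new cluster BMRX
  updated: d(BMRX,O)=45/8
step 4: merge (BMRX,O) at d=45/8; branch lengths BMRX→45/16, O→45/16; new cluster BMORX
final tree: ((((B:19/6,X:17/6):111/8,R:49/8):91/8,M:91/8):45/16,O:45/16)
total length: 435/8

B,X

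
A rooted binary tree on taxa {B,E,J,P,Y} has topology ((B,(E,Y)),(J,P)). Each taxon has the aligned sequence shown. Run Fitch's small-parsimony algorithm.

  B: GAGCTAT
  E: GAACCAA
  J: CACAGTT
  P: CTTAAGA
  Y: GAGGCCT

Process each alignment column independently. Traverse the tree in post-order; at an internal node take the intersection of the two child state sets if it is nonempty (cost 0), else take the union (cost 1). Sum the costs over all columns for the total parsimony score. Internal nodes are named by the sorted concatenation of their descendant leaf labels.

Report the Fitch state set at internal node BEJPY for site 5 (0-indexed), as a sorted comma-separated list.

A,G,T

[col 0] EY: children E:{G}, Y:{G} ∩→ {G}; cost 0
[col 0] BEY: children B:{G}, EY:{G} ∩→ {G}; cost 0
[col 0] JP: children J:{C}, P:{C} ∩→ {C}; cost 0
[col 0] BEJPY: children BEY:{G}, JP:{C} ∪→ {C,G}; cost 1
[col 1] EY: children E:{A}, Y:{A} ∩→ {A}; cost 0
[col 1] BEY: children B:{A}, EY:{A} ∩→ {A}; cost 0
[col 1] JP: children J:{A}, P:{T} ∪→ {A,T}; cost 1
[col 1] BEJPY: children BEY:{A}, JP:{A,T} ∩→ {A}; cost 0
[col 2] EY: children E:{A}, Y:{G} ∪→ {A,G}; cost 1
[col 2] BEY: children B:{G}, EY:{A,G} ∩→ {G}; cost 0
[col 2] JP: children J:{C}, P:{T} ∪→ {C,T}; cost 1
[col 2] BEJPY: children BEY:{G}, JP:{C,T} ∪→ {C,G,T}; cost 1
[col 3] EY: children E:{C}, Y:{G} ∪→ {C,G}; cost 1
[col 3] BEY: children B:{C}, EY:{C,G} ∩→ {C}; cost 0
[col 3] JP: children J:{A}, P:{A} ∩→ {A}; cost 0
[col 3] BEJPY: children BEY:{C}, JP:{A} ∪→ {A,C}; cost 1
[col 4] EY: children E:{C}, Y:{C} ∩→ {C}; cost 0
[col 4] BEY: children B:{T}, EY:{C} ∪→ {C,T}; cost 1
[col 4] JP: children J:{G}, P:{A} ∪→ {A,G}; cost 1
[col 4] BEJPY: children BEY:{C,T}, JP:{A,G} ∪→ {A,C,G,T}; cost 1
[col 5] EY: children E:{A}, Y:{C} ∪→ {A,C}; cost 1
[col 5] BEY: children B:{A}, EY:{A,C} ∩→ {A}; cost 0
[col 5] JP: children J:{T}, P:{G} ∪→ {G,T}; cost 1
[col 5] BEJPY: children BEY:{A}, JP:{G,T} ∪→ {A,G,T}; cost 1
[col 6] EY: children E:{A}, Y:{T} ∪→ {A,T}; cost 1
[col 6] BEY: children B:{T}, EY:{A,T} ∩→ {T}; cost 0
[col 6] JP: children J:{T}, P:{A} ∪→ {A,T}; cost 1
[col 6] BEJPY: children BEY:{T}, JP:{A,T} ∩→ {T}; cost 0
per-site changes: [1, 1, 3, 2, 3, 3, 2]; total = 15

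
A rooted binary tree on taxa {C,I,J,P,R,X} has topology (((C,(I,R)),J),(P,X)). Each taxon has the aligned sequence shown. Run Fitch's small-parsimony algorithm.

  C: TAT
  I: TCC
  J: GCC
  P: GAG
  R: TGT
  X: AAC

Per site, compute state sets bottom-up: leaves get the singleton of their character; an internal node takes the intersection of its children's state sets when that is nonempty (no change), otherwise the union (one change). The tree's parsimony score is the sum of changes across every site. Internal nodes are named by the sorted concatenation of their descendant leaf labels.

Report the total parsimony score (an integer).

site 0, node IR: I={T} ∩ R={T} → {T} (+0)
site 0, node CIR: C={T} ∩ IR={T} → {T} (+0)
site 0, node CIJR: CIR={T} ∪ J={G} → {G,T} (+1)
site 0, node PX: P={G} ∪ X={A} → {A,G} (+1)
site 0, node CIJPRX: CIJR={G,T} ∩ PX={A,G} → {G} (+0)
site 1, node IR: I={C} ∪ R={G} → {C,G} (+1)
site 1, node CIR: C={A} ∪ IR={C,G} → {A,C,G} (+1)
site 1, node CIJR: CIR={A,C,G} ∩ J={C} → {C} (+0)
site 1, node PX: P={A} ∩ X={A} → {A} (+0)
site 1, node CIJPRX: CIJR={C} ∪ PX={A} → {A,C} (+1)
site 2, node IR: I={C} ∪ R={T} → {C,T} (+1)
site 2, node CIR: C={T} ∩ IR={C,T} → {T} (+0)
site 2, node CIJR: CIR={T} ∪ J={C} → {C,T} (+1)
site 2, node PX: P={G} ∪ X={C} → {C,G} (+1)
site 2, node CIJPRX: CIJR={C,T} ∩ PX={C,G} → {C} (+0)
per-site changes: [2, 3, 3]; total = 8

8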